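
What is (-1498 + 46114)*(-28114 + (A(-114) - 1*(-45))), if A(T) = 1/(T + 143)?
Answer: -36317424000/29 ≈ -1.2523e+9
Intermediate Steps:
A(T) = 1/(143 + T)
(-1498 + 46114)*(-28114 + (A(-114) - 1*(-45))) = (-1498 + 46114)*(-28114 + (1/(143 - 114) - 1*(-45))) = 44616*(-28114 + (1/29 + 45)) = 44616*(-28114 + 1306/29) = 44616*(-814000/29) = -36317424000/29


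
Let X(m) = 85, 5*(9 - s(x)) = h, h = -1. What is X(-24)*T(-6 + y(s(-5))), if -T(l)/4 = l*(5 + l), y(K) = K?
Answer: -44608/5 ≈ -8921.6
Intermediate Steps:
s(x) = 46/5 (s(x) = 9 - ⅕*(-1) = 9 + ⅕ = 46/5)
T(l) = -4*l*(5 + l)
X(-24)*T(-6 + y(s(-5))) = 85*(-4*(-6 + 46/5)*(5 + (-6 + 46/5))) = 85*(-4*16/5*(5 + 16/5)) = 85*(-4*16/5*41/5) = 85*(-2624/25) = -44608/5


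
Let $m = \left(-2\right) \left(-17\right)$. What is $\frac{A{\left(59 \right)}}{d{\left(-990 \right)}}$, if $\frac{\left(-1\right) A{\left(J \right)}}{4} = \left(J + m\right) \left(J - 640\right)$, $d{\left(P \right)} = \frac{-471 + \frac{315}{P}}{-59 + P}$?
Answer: $\frac{4987894296}{10369} \approx 4.8104 \cdot 10^{5}$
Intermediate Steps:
$d{\left(P \right)} = \frac{-471 + \frac{315}{P}}{-59 + P}$
$m = 34$
$A{\left(J \right)} = - 4 \left(-640 + J\right) \left(34 + J\right)$ ($A{\left(J \right)} = - 4 \left(J + 34\right) \left(J - 640\right) = - 4 \left(34 + J\right) \left(-640 + J\right) = - 4 \left(-640 + J\right) \left(34 + J\right)$)
$\frac{A{\left(59 \right)}}{d{\left(-990 \right)}} = \frac{87040 - 4 \cdot 59^{2} + 2424 \cdot 59}{3 \frac{1}{-990} \frac{1}{-59 - 990} \left(105 - -155430\right)} = \frac{87040 - 13924 + 143016}{3 \left(- \frac{1}{990}\right) \frac{1}{-1049} \left(105 + 155430\right)} = \frac{87040 - 13924 + 143016}{3 \left(- \frac{1}{990}\right) \left(- \frac{1}{1049}\right) 155535} = \frac{216132}{\frac{10369}{23078}} = 216132 \cdot \frac{23078}{10369} = \frac{4987894296}{10369}$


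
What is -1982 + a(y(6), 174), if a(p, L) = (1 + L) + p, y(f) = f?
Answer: -1801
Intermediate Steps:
a(p, L) = 1 + L + p
-1982 + a(y(6), 174) = -1982 + (1 + 174 + 6) = -1982 + 181 = -1801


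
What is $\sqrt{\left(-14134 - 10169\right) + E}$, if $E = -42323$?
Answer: $i \sqrt{66626} \approx 258.12 i$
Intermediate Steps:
$\sqrt{\left(-14134 - 10169\right) + E} = \sqrt{\left(-14134 - 10169\right) - 42323} = \sqrt{-24303 - 42323} = \sqrt{-66626} = i \sqrt{66626}$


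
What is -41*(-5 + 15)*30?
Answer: -12300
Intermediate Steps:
-41*(-5 + 15)*30 = -41*10*30 = -410*30 = -12300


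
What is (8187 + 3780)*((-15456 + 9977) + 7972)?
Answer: 29833731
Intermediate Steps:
(8187 + 3780)*((-15456 + 9977) + 7972) = 11967*(-5479 + 7972) = 11967*2493 = 29833731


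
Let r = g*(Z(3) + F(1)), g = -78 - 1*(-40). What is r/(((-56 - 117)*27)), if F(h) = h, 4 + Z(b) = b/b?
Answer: -76/4671 ≈ -0.016271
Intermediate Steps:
Z(b) = -3 (Z(b) = -4 + b/b = -4 + 1 = -3)
g = -38 (g = -78 + 40 = -38)
r = 76 (r = -38*(-3 + 1) = -38*(-2) = 76)
r/(((-56 - 117)*27)) = 76/(((-56 - 117)*27)) = 76/((-173*27)) = 76/(-4671) = 76*(-1/4671) = -76/4671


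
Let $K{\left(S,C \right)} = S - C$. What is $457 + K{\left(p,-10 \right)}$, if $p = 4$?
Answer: $471$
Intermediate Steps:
$457 + K{\left(p,-10 \right)} = 457 + \left(4 - -10\right) = 457 + \left(4 + 10\right) = 457 + 14 = 471$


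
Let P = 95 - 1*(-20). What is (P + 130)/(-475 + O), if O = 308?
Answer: -245/167 ≈ -1.4671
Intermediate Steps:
P = 115 (P = 95 + 20 = 115)
(P + 130)/(-475 + O) = (115 + 130)/(-475 + 308) = 245/(-167) = 245*(-1/167) = -245/167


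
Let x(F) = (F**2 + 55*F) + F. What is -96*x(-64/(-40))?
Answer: -221184/25 ≈ -8847.4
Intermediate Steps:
x(F) = F**2 + 56*F
-96*x(-64/(-40)) = -96*(-64/(-40))*(56 - 64/(-40)) = -96*(-64*(-1/40))*(56 - 64*(-1/40)) = -768*(56 + 8/5)/5 = -768*288/(5*5) = -96*2304/25 = -221184/25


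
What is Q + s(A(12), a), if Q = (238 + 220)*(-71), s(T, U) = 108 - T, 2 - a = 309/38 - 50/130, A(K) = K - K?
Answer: -32410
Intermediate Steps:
A(K) = 0
a = -2839/494 (a = 2 - (309/38 - 50/130) = 2 - (309*(1/38) - 50*1/130) = 2 - (309/38 - 5/13) = 2 - 1*3827/494 = 2 - 3827/494 = -2839/494 ≈ -5.7470)
Q = -32518 (Q = 458*(-71) = -32518)
Q + s(A(12), a) = -32518 + (108 - 1*0) = -32518 + (108 + 0) = -32518 + 108 = -32410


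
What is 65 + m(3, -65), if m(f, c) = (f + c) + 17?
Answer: 20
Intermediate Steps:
m(f, c) = 17 + c + f (m(f, c) = (c + f) + 17 = 17 + c + f)
65 + m(3, -65) = 65 + (17 - 65 + 3) = 65 - 45 = 20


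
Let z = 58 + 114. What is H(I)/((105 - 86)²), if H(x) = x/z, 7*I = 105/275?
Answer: 3/3415060 ≈ 8.7846e-7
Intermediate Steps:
z = 172
I = 3/55 (I = (105/275)/7 = (105*(1/275))/7 = (⅐)*(21/55) = 3/55 ≈ 0.054545)
H(x) = x/172
H(I)/((105 - 86)²) = ((1/172)*(3/55))/((105 - 86)²) = 3/(9460*(19²)) = (3/9460)/361 = (3/9460)*(1/361) = 3/3415060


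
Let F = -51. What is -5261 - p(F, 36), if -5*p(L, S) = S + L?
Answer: -5264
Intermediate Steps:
p(L, S) = -L/5 - S/5 (p(L, S) = -(S + L)/5 = -(L + S)/5 = -L/5 - S/5)
-5261 - p(F, 36) = -5261 - (-⅕*(-51) - ⅕*36) = -5261 - (51/5 - 36/5) = -5261 - 1*3 = -5261 - 3 = -5264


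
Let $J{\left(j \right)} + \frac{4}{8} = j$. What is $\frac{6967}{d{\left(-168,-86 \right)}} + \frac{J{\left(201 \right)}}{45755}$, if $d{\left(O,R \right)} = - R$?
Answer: $\frac{159396164}{1967465} \approx 81.016$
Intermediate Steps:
$J{\left(j \right)} = - \frac{1}{2} + j$
$\frac{6967}{d{\left(-168,-86 \right)}} + \frac{J{\left(201 \right)}}{45755} = \frac{6967}{\left(-1\right) \left(-86\right)} + \frac{- \frac{1}{2} + 201}{45755} = \frac{6967}{86} + \frac{401}{2} \cdot \frac{1}{45755} = 6967 \cdot \frac{1}{86} + \frac{401}{91510} = \frac{6967}{86} + \frac{401}{91510} = \frac{159396164}{1967465}$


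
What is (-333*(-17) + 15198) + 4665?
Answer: 25524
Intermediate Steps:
(-333*(-17) + 15198) + 4665 = (5661 + 15198) + 4665 = 20859 + 4665 = 25524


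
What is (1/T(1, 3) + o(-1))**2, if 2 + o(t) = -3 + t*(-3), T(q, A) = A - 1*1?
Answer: 9/4 ≈ 2.2500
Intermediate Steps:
T(q, A) = -1 + A (T(q, A) = A - 1 = -1 + A)
o(t) = -5 - 3*t (o(t) = -2 + (-3 + t*(-3)) = -2 + (-3 - 3*t) = -5 - 3*t)
(1/T(1, 3) + o(-1))**2 = (1/(-1 + 3) + (-5 - 3*(-1)))**2 = (1/2 + (-5 + 3))**2 = (1/2 - 2)**2 = (-3/2)**2 = 9/4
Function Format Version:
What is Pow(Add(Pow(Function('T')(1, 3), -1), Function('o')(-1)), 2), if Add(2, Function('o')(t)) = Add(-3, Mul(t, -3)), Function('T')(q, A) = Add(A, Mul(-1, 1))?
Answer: Rational(9, 4) ≈ 2.2500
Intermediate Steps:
Function('T')(q, A) = Add(-1, A) (Function('T')(q, A) = Add(A, -1) = Add(-1, A))
Function('o')(t) = Add(-5, Mul(-3, t)) (Function('o')(t) = Add(-2, Add(-3, Mul(t, -3))) = Add(-2, Add(-3, Mul(-3, t))) = Add(-5, Mul(-3, t)))
Pow(Add(Pow(Function('T')(1, 3), -1), Function('o')(-1)), 2) = Pow(Add(Pow(Add(-1, 3), -1), Add(-5, Mul(-3, -1))), 2) = Pow(Add(Pow(2, -1), Add(-5, 3)), 2) = Pow(Add(Rational(1, 2), -2), 2) = Pow(Rational(-3, 2), 2) = Rational(9, 4)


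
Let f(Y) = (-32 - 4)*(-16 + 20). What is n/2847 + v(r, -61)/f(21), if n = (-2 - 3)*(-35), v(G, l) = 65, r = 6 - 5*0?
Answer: -53285/136656 ≈ -0.38992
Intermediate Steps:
r = 6 (r = 6 + 0 = 6)
f(Y) = -144 (f(Y) = -36*4 = -144)
n = 175 (n = -5*(-35) = 175)
n/2847 + v(r, -61)/f(21) = 175/2847 + 65/(-144) = 175*(1/2847) + 65*(-1/144) = 175/2847 - 65/144 = -53285/136656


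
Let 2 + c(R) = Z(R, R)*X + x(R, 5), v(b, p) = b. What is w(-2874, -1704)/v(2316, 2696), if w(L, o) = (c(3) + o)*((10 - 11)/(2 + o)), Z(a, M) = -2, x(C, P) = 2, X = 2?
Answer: -427/985458 ≈ -0.00043330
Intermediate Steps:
c(R) = -4 (c(R) = -2 + (-2*2 + 2) = -2 + (-4 + 2) = -2 - 2 = -4)
w(L, o) = -(-4 + o)/(2 + o) (w(L, o) = (-4 + o)*((10 - 11)/(2 + o)) = (-4 + o)*(-1/(2 + o)) = -(-4 + o)/(2 + o))
w(-2874, -1704)/v(2316, 2696) = ((4 - 1*(-1704))/(2 - 1704))/2316 = ((4 + 1704)/(-1702))*(1/2316) = -1/1702*1708*(1/2316) = -854/851*1/2316 = -427/985458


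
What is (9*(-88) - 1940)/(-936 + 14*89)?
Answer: -1366/155 ≈ -8.8129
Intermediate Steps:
(9*(-88) - 1940)/(-936 + 14*89) = (-792 - 1940)/(-936 + 1246) = -2732/310 = -2732*1/310 = -1366/155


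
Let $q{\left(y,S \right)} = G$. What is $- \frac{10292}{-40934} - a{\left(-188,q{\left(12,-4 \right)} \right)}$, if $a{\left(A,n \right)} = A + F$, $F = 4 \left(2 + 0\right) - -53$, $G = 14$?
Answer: $\frac{2604455}{20467} \approx 127.25$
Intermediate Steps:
$q{\left(y,S \right)} = 14$
$F = 61$ ($F = 4 \cdot 2 + 53 = 8 + 53 = 61$)
$a{\left(A,n \right)} = 61 + A$ ($a{\left(A,n \right)} = A + 61 = 61 + A$)
$- \frac{10292}{-40934} - a{\left(-188,q{\left(12,-4 \right)} \right)} = - \frac{10292}{-40934} - \left(61 - 188\right) = \left(-10292\right) \left(- \frac{1}{40934}\right) - -127 = \frac{5146}{20467} + 127 = \frac{2604455}{20467}$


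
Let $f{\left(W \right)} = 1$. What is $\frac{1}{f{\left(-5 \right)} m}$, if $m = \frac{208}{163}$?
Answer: $\frac{163}{208} \approx 0.78365$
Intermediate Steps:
$m = \frac{208}{163}$ ($m = 208 \cdot \frac{1}{163} = \frac{208}{163} \approx 1.2761$)
$\frac{1}{f{\left(-5 \right)} m} = \frac{1}{1 \cdot \frac{208}{163}} = \frac{1}{\frac{208}{163}} = \frac{163}{208}$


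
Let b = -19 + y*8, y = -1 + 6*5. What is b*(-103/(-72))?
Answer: 7313/24 ≈ 304.71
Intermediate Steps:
y = 29 (y = -1 + 30 = 29)
b = 213 (b = -19 + 29*8 = -19 + 232 = 213)
b*(-103/(-72)) = 213*(-103/(-72)) = 213*(-103*(-1/72)) = 213*(103/72) = 7313/24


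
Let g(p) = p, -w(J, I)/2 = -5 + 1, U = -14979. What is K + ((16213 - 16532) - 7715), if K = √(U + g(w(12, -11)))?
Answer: -8034 + I*√14971 ≈ -8034.0 + 122.36*I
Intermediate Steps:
w(J, I) = 8 (w(J, I) = -2*(-5 + 1) = -2*(-4) = 8)
K = I*√14971 (K = √(-14979 + 8) = √(-14971) = I*√14971 ≈ 122.36*I)
K + ((16213 - 16532) - 7715) = I*√14971 + ((16213 - 16532) - 7715) = I*√14971 + (-319 - 7715) = I*√14971 - 8034 = -8034 + I*√14971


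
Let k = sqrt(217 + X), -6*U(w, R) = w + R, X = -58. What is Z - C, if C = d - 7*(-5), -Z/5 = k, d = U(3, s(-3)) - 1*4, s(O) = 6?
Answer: -59/2 - 5*sqrt(159) ≈ -92.548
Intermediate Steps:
U(w, R) = -R/6 - w/6 (U(w, R) = -(w + R)/6 = -(R + w)/6 = -R/6 - w/6)
k = sqrt(159) (k = sqrt(217 - 58) = sqrt(159) ≈ 12.610)
d = -11/2 (d = (-1/6*6 - 1/6*3) - 1*4 = (-1 - 1/2) - 4 = -3/2 - 4 = -11/2 ≈ -5.5000)
Z = -5*sqrt(159) ≈ -63.048
C = 59/2 (C = -11/2 - 7*(-5) = -11/2 + 35 = 59/2 ≈ 29.500)
Z - C = -5*sqrt(159) - 1*59/2 = -5*sqrt(159) - 59/2 = -59/2 - 5*sqrt(159)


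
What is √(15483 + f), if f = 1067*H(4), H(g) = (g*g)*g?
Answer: √83771 ≈ 289.43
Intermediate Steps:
H(g) = g³ (H(g) = g²*g = g³)
f = 68288 (f = 1067*4³ = 1067*64 = 68288)
√(15483 + f) = √(15483 + 68288) = √83771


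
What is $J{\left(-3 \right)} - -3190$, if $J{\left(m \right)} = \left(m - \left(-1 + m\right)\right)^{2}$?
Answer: $3191$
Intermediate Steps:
$J{\left(m \right)} = 1$ ($J{\left(m \right)} = 1^{2} = 1$)
$J{\left(-3 \right)} - -3190 = 1 - -3190 = 1 + 3190 = 3191$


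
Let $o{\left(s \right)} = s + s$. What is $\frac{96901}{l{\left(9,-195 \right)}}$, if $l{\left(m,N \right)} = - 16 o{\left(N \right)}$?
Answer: $\frac{96901}{6240} \approx 15.529$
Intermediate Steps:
$o{\left(s \right)} = 2 s$
$l{\left(m,N \right)} = - 32 N$ ($l{\left(m,N \right)} = - 16 \cdot 2 N = - 32 N$)
$\frac{96901}{l{\left(9,-195 \right)}} = \frac{96901}{\left(-32\right) \left(-195\right)} = \frac{96901}{6240}$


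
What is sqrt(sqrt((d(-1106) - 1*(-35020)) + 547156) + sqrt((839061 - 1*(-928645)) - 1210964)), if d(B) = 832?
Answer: sqrt(4*sqrt(36438) + 29*sqrt(662)) ≈ 38.855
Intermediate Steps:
sqrt(sqrt((d(-1106) - 1*(-35020)) + 547156) + sqrt((839061 - 1*(-928645)) - 1210964)) = sqrt(sqrt((832 - 1*(-35020)) + 547156) + sqrt((839061 - 1*(-928645)) - 1210964)) = sqrt(sqrt((832 + 35020) + 547156) + sqrt((839061 + 928645) - 1210964)) = sqrt(sqrt(35852 + 547156) + sqrt(1767706 - 1210964)) = sqrt(sqrt(583008) + sqrt(556742)) = sqrt(4*sqrt(36438) + 29*sqrt(662))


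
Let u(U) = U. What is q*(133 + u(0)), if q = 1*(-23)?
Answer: -3059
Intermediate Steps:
q = -23
q*(133 + u(0)) = -23*(133 + 0) = -23*133 = -3059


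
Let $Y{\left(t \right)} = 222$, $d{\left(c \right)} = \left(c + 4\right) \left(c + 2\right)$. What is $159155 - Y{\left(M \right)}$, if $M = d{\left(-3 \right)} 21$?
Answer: $158933$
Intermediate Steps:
$d{\left(c \right)} = \left(2 + c\right) \left(4 + c\right)$ ($d{\left(c \right)} = \left(4 + c\right) \left(2 + c\right) = \left(2 + c\right) \left(4 + c\right)$)
$M = -21$ ($M = \left(8 + \left(-3\right)^{2} + 6 \left(-3\right)\right) 21 = \left(8 + 9 - 18\right) 21 = \left(-1\right) 21 = -21$)
$159155 - Y{\left(M \right)} = 159155 - 222 = 158933$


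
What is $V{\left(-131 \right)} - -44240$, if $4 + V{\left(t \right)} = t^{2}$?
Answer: $61397$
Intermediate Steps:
$V{\left(t \right)} = -4 + t^{2}$
$V{\left(-131 \right)} - -44240 = \left(-4 + \left(-131\right)^{2}\right) - -44240 = \left(-4 + 17161\right) + 44240 = 17157 + 44240 = 61397$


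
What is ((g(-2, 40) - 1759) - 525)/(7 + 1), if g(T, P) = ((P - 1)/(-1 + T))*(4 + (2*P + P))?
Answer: -487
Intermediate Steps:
g(T, P) = (-1 + P)*(4 + 3*P)/(-1 + T) (g(T, P) = ((-1 + P)/(-1 + T))*(4 + 3*P) = (-1 + P)*(4 + 3*P)/(-1 + T))
((g(-2, 40) - 1759) - 525)/(7 + 1) = (((-4 + 40 + 3*40**2)/(-1 - 2) - 1759) - 525)/(7 + 1) = (((-4 + 40 + 3*1600)/(-3) - 1759) - 525)/8 = ((-(-4 + 40 + 4800)/3 - 1759) - 525)*(1/8) = ((-1/3*4836 - 1759) - 525)*(1/8) = ((-1612 - 1759) - 525)*(1/8) = (-3371 - 525)*(1/8) = -3896*1/8 = -487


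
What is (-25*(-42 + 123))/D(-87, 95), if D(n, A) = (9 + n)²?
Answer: -225/676 ≈ -0.33284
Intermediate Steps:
(-25*(-42 + 123))/D(-87, 95) = (-25*(-42 + 123))/((9 - 87)²) = (-25*81)/((-78)²) = -2025/6084 = -2025*1/6084 = -225/676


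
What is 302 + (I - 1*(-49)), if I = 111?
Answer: 462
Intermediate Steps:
302 + (I - 1*(-49)) = 302 + (111 - 1*(-49)) = 302 + (111 + 49) = 302 + 160 = 462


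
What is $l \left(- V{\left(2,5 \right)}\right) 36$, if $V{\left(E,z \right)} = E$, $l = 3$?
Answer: $-216$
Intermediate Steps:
$l \left(- V{\left(2,5 \right)}\right) 36 = 3 \left(\left(-1\right) 2\right) 36 = 3 \left(-2\right) 36 = \left(-6\right) 36 = -216$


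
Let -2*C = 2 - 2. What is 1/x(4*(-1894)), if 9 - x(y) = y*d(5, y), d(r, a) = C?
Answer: ⅑ ≈ 0.11111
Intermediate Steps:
C = 0 (C = -(2 - 2)/2 = -½*0 = 0)
d(r, a) = 0
x(y) = 9 (x(y) = 9 - y*0 = 9 - 1*0 = 9 + 0 = 9)
1/x(4*(-1894)) = 1/9 = ⅑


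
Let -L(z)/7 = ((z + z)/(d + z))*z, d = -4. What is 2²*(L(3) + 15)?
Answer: 564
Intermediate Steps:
L(z) = -14*z²/(-4 + z) (L(z) = -7*(z + z)/(-4 + z)*z = -7*(2*z)/(-4 + z)*z = -7*2*z/(-4 + z)*z = -14*z²/(-4 + z))
2²*(L(3) + 15) = 2²*(-14*3²/(-4 + 3) + 15) = 4*(-14*9/(-1) + 15) = 4*(-14*9*(-1) + 15) = 4*(126 + 15) = 4*141 = 564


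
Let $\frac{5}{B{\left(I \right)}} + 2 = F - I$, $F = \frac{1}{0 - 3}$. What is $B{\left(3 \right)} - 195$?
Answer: $- \frac{3135}{16} \approx -195.94$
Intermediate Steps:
$F = - \frac{1}{3}$ ($F = \frac{1}{-3} = - \frac{1}{3} \approx -0.33333$)
$B{\left(I \right)} = \frac{5}{- \frac{7}{3} - I}$ ($B{\left(I \right)} = \frac{5}{-2 - \left(\frac{1}{3} + I\right)} = \frac{5}{- \frac{7}{3} - I}$)
$B{\left(3 \right)} - 195 = - \frac{15}{7 + 3 \cdot 3} - 195 = - \frac{15}{7 + 9} - 195 = - \frac{15}{16} - 195 = - \frac{3135}{16}$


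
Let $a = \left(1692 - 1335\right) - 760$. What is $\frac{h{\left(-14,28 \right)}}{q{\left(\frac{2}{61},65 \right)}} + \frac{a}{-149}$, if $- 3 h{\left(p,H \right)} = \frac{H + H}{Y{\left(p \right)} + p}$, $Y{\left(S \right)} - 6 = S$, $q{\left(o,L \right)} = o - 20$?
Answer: $\frac{1138835}{427779} \approx 2.6622$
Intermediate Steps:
$q{\left(o,L \right)} = -20 + o$
$Y{\left(S \right)} = 6 + S$
$h{\left(p,H \right)} = - \frac{2 H}{3 \left(6 + 2 p\right)}$ ($h{\left(p,H \right)} = - \frac{\left(H + H\right) \frac{1}{\left(6 + p\right) + p}}{3} = - \frac{2 H \frac{1}{6 + 2 p}}{3} = - \frac{2 H}{3 \left(6 + 2 p\right)}$)
$a = -403$ ($a = 357 - 760 = -403$)
$\frac{h{\left(-14,28 \right)}}{q{\left(\frac{2}{61},65 \right)}} + \frac{a}{-149} = \frac{\left(-1\right) 28 \frac{1}{9 + 3 \left(-14\right)}}{-20 + \frac{2}{61}} - \frac{403}{-149} = \frac{\left(-1\right) 28 \frac{1}{9 - 42}}{-20 + 2 \cdot \frac{1}{61}} - - \frac{403}{149} = \frac{\left(-1\right) 28 \frac{1}{-33}}{-20 + \frac{2}{61}} + \frac{403}{149} = \frac{\left(-1\right) 28 \left(- \frac{1}{33}\right)}{- \frac{1218}{61}} + \frac{403}{149} = \frac{28}{33} \left(- \frac{61}{1218}\right) + \frac{403}{149} = - \frac{122}{2871} + \frac{403}{149} = \frac{1138835}{427779}$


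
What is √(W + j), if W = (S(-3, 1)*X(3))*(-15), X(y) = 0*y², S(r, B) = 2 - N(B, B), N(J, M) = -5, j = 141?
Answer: √141 ≈ 11.874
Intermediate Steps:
S(r, B) = 7 (S(r, B) = 2 - 1*(-5) = 2 + 5 = 7)
X(y) = 0
W = 0 (W = (7*0)*(-15) = 0*(-15) = 0)
√(W + j) = √(0 + 141) = √141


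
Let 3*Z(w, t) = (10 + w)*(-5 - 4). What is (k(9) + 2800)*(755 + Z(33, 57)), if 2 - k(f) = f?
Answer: 1748418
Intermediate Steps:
k(f) = 2 - f
Z(w, t) = -30 - 3*w (Z(w, t) = ((10 + w)*(-5 - 4))/3 = ((10 + w)*(-9))/3 = (-90 - 9*w)/3 = -30 - 3*w)
(k(9) + 2800)*(755 + Z(33, 57)) = ((2 - 1*9) + 2800)*(755 + (-30 - 3*33)) = ((2 - 9) + 2800)*(755 + (-30 - 99)) = (-7 + 2800)*(755 - 129) = 2793*626 = 1748418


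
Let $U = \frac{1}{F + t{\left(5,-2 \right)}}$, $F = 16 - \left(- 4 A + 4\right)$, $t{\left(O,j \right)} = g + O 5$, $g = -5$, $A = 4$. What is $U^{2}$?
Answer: $\frac{1}{2304} \approx 0.00043403$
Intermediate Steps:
$t{\left(O,j \right)} = -5 + 5 O$ ($t{\left(O,j \right)} = -5 + O 5 = -5 + 5 O$)
$F = 28$ ($F = 16 - \left(\left(-4\right) 4 + 4\right) = 16 - \left(-16 + 4\right) = 16 - -12 = 16 + 12 = 28$)
$U = \frac{1}{48}$ ($U = \frac{1}{28 + \left(-5 + 5 \cdot 5\right)} = \frac{1}{28 + \left(-5 + 25\right)} = \frac{1}{28 + 20} = \frac{1}{48} \approx 0.020833$)
$U^{2} = \left(\frac{1}{48}\right)^{2} = \frac{1}{2304}$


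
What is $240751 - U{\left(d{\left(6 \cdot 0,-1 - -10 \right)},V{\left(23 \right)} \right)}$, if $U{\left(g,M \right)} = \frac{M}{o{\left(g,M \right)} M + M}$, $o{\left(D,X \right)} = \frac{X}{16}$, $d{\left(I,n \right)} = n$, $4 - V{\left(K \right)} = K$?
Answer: $\frac{722269}{3} \approx 2.4076 \cdot 10^{5}$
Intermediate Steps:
$V{\left(K \right)} = 4 - K$
$o{\left(D,X \right)} = \frac{X}{16}$ ($o{\left(D,X \right)} = X \frac{1}{16} = \frac{X}{16}$)
$U{\left(g,M \right)} = \frac{M}{M + \frac{M^{2}}{16}}$ ($U{\left(g,M \right)} = \frac{M}{\frac{M}{16} M + M} = \frac{M}{\frac{M^{2}}{16} + M} = \frac{M}{M + \frac{M^{2}}{16}}$)
$240751 - U{\left(d{\left(6 \cdot 0,-1 - -10 \right)},V{\left(23 \right)} \right)} = 240751 - \frac{16}{16 + \left(4 - 23\right)} = 240751 - \frac{16}{16 - 19} = 240751 - \frac{16}{-3} = 240751 - 16 \left(- \frac{1}{3}\right) = 240751 - - \frac{16}{3} = 240751 + \frac{16}{3} = \frac{722269}{3}$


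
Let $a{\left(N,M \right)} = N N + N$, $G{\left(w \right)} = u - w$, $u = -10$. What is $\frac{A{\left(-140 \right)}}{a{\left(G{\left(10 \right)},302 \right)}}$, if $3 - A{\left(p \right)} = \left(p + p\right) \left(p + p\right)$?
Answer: $- \frac{78397}{380} \approx -206.31$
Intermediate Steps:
$G{\left(w \right)} = -10 - w$
$A{\left(p \right)} = 3 - 4 p^{2}$ ($A{\left(p \right)} = 3 - \left(p + p\right) \left(p + p\right) = 3 - 2 p 2 p = 3 - 4 p^{2}$)
$a{\left(N,M \right)} = N + N^{2}$ ($a{\left(N,M \right)} = N^{2} + N = N + N^{2}$)
$\frac{A{\left(-140 \right)}}{a{\left(G{\left(10 \right)},302 \right)}} = \frac{3 - 4 \left(-140\right)^{2}}{\left(-10 - 10\right) \left(1 - 20\right)} = \frac{3 - 78400}{\left(-10 - 10\right) \left(1 - 20\right)} = \frac{3 - 78400}{\left(-20\right) \left(1 - 20\right)} = - \frac{78397}{\left(-20\right) \left(-19\right)} = - \frac{78397}{380}$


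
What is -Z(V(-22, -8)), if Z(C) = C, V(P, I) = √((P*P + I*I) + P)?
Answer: -√526 ≈ -22.935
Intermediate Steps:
V(P, I) = √(P + I² + P²) (V(P, I) = √((P² + I²) + P) = √((I² + P²) + P) = √(P + I² + P²))
-Z(V(-22, -8)) = -√(-22 + (-8)² + (-22)²) = -√(-22 + 64 + 484) = -√526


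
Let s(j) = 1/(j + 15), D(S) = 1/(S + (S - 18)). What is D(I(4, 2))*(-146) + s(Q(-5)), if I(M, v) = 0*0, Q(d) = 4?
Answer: 1396/171 ≈ 8.1637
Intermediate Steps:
I(M, v) = 0
D(S) = 1/(-18 + 2*S) (D(S) = 1/(S + (-18 + S)) = 1/(-18 + 2*S))
s(j) = 1/(15 + j)
D(I(4, 2))*(-146) + s(Q(-5)) = (1/(2*(-9 + 0)))*(-146) + 1/(15 + 4) = ((½)/(-9))*(-146) + 1/19 = ((½)*(-⅑))*(-146) + 1/19 = -1/18*(-146) + 1/19 = 73/9 + 1/19 = 1396/171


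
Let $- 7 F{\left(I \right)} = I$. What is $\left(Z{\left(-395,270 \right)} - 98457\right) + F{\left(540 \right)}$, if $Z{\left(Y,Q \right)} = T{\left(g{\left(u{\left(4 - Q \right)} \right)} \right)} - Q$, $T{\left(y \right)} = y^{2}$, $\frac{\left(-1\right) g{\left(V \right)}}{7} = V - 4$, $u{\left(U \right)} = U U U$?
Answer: $\frac{121502195186338371}{7} \approx 1.7357 \cdot 10^{16}$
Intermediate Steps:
$F{\left(I \right)} = - \frac{I}{7}$
$u{\left(U \right)} = U^{3}$ ($u{\left(U \right)} = U^{2} U = U^{3}$)
$g{\left(V \right)} = 28 - 7 V$ ($g{\left(V \right)} = - 7 \left(V - 4\right) = - 7 \left(-4 + V\right) = 28 - 7 V$)
$Z{\left(Y,Q \right)} = \left(28 - 7 \left(4 - Q\right)^{3}\right)^{2} - Q$
$\left(Z{\left(-395,270 \right)} - 98457\right) + F{\left(540 \right)} = \left(\left(\left(-1\right) 270 + 49 \left(4 + \left(-4 + 270\right)^{3}\right)^{2}\right) - 98457\right) - \frac{540}{7} = \left(\left(-270 + 49 \left(4 + 266^{3}\right)^{2}\right) - 98457\right) - \frac{540}{7} = \left(\left(-270 + 49 \left(4 + 18821096\right)^{2}\right) - 98457\right) - \frac{540}{7} = \left(\left(-270 + 49 \cdot 18821100^{2}\right) - 98457\right) - \frac{540}{7} = \left(\left(-270 + 49 \cdot 354233805210000\right) - 98457\right) - \frac{540}{7} = \left(\left(-270 + 17357456455290000\right) - 98457\right) - \frac{540}{7} = \left(17357456455289730 - 98457\right) - \frac{540}{7} = 17357456455191273 - \frac{540}{7} = \frac{121502195186338371}{7}$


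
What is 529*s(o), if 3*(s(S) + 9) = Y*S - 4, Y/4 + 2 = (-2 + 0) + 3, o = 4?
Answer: -24863/3 ≈ -8287.7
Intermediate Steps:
Y = -4 (Y = -8 + 4*((-2 + 0) + 3) = -8 + 4*(-2 + 3) = -8 + 4*1 = -8 + 4 = -4)
s(S) = -31/3 - 4*S/3 (s(S) = -9 + (-4*S - 4)/3 = -9 + (-4 - 4*S)/3 = -9 + (-4/3 - 4*S/3) = -31/3 - 4*S/3)
529*s(o) = 529*(-31/3 - 4/3*4) = 529*(-31/3 - 16/3) = 529*(-47/3) = -24863/3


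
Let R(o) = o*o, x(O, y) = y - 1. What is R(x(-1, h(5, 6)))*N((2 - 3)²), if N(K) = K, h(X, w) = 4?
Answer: 9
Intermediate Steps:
x(O, y) = -1 + y
R(o) = o²
R(x(-1, h(5, 6)))*N((2 - 3)²) = (-1 + 4)²*(2 - 3)² = 3²*(-1)² = 9*1 = 9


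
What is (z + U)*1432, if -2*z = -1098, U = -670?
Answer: -173272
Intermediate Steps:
z = 549 (z = -1/2*(-1098) = 549)
(z + U)*1432 = (549 - 670)*1432 = -121*1432 = -173272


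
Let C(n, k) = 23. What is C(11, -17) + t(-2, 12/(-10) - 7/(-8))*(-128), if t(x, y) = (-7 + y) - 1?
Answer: 5443/5 ≈ 1088.6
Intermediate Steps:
t(x, y) = -8 + y
C(11, -17) + t(-2, 12/(-10) - 7/(-8))*(-128) = 23 + (-8 + (12/(-10) - 7/(-8)))*(-128) = 23 + (-8 + (12*(-⅒) - 7*(-⅛)))*(-128) = 23 + (-8 + (-6/5 + 7/8))*(-128) = 23 + (-8 - 13/40)*(-128) = 23 - 333/40*(-128) = 23 + 5328/5 = 5443/5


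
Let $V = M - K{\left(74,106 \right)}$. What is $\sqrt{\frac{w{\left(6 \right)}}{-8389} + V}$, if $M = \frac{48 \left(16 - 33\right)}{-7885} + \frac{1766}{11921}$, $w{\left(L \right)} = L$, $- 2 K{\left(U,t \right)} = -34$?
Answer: $\frac{i \sqrt{10414544106508670486313865}}{788541546065} \approx 4.0926 i$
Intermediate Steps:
$K{\left(U,t \right)} = 17$ ($K{\left(U,t \right)} = \left(- \frac{1}{2}\right) \left(-34\right) = 17$)
$M = \frac{23652446}{93997085}$ ($M = 48 \left(-17\right) \left(- \frac{1}{7885}\right) + 1766 \cdot \frac{1}{11921} = \left(-816\right) \left(- \frac{1}{7885}\right) + \frac{1766}{11921} = \frac{816}{7885} + \frac{1766}{11921} = \frac{23652446}{93997085} \approx 0.25163$)
$V = - \frac{1574297999}{93997085}$ ($V = \frac{23652446}{93997085} - 17 = - \frac{1574297999}{93997085} \approx -16.748$)
$\sqrt{\frac{w{\left(6 \right)}}{-8389} + V} = \sqrt{\frac{6}{-8389} - \frac{1574297999}{93997085}} = \sqrt{6 \left(- \frac{1}{8389}\right) - \frac{1574297999}{93997085}} = \sqrt{- \frac{6}{8389} - \frac{1574297999}{93997085}} = \sqrt{- \frac{13207349896121}{788541546065}} = \frac{i \sqrt{10414544106508670486313865}}{788541546065}$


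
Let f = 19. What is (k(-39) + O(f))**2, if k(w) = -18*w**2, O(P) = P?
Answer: 748514881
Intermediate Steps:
(k(-39) + O(f))**2 = (-18*(-39)**2 + 19)**2 = (-18*1521 + 19)**2 = (-27378 + 19)**2 = (-27359)**2 = 748514881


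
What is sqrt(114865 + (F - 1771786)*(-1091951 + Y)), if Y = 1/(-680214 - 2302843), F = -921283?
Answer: sqrt(26168194064975429851910449)/2983057 ≈ 1.7148e+6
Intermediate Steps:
Y = -1/2983057 (Y = 1/(-2983057) = -1/2983057 ≈ -3.3523e-7)
sqrt(114865 + (F - 1771786)*(-1091951 + Y)) = sqrt(114865 + (-921283 - 1771786)*(-1091951 - 1/2983057)) = sqrt(114865 - 2693069*(-3257352074208/2983057)) = sqrt(114865 + 8772273893135264352/2983057) = sqrt(8772274235784106657/2983057) = sqrt(26168194064975429851910449)/2983057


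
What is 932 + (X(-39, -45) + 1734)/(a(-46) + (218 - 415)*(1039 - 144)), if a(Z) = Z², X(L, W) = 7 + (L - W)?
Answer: 162351721/174199 ≈ 931.99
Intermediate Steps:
X(L, W) = 7 + L - W
932 + (X(-39, -45) + 1734)/(a(-46) + (218 - 415)*(1039 - 144)) = 932 + ((7 - 39 - 1*(-45)) + 1734)/((-46)² + (218 - 415)*(1039 - 144)) = 932 + ((7 - 39 + 45) + 1734)/(2116 - 197*895) = 932 + (13 + 1734)/(2116 - 176315) = 932 + 1747/(-174199) = 932 + 1747*(-1/174199) = 932 - 1747/174199 = 162351721/174199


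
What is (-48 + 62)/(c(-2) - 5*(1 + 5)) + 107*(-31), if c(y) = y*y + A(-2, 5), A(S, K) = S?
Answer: -6635/2 ≈ -3317.5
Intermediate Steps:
c(y) = -2 + y**2 (c(y) = y*y - 2 = y**2 - 2 = -2 + y**2)
(-48 + 62)/(c(-2) - 5*(1 + 5)) + 107*(-31) = (-48 + 62)/((-2 + (-2)**2) - 5*(1 + 5)) + 107*(-31) = 14/((-2 + 4) - 5*6) - 3317 = 14/(2 - 30) - 3317 = 14/(-28) - 3317 = 14*(-1/28) - 3317 = -1/2 - 3317 = -6635/2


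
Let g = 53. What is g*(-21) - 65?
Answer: -1178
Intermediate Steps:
g*(-21) - 65 = 53*(-21) - 65 = -1113 - 65 = -1178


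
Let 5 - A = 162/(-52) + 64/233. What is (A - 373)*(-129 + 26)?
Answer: 227849905/6058 ≈ 37611.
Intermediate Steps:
A = 47499/6058 (A = 5 - (162/(-52) + 64/233) = 5 - (162*(-1/52) + 64*(1/233)) = 5 - (-81/26 + 64/233) = 5 - 1*(-17209/6058) = 5 + 17209/6058 = 47499/6058 ≈ 7.8407)
(A - 373)*(-129 + 26) = (47499/6058 - 373)*(-129 + 26) = -2212135/6058*(-103) = 227849905/6058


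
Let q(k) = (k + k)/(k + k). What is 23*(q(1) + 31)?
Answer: 736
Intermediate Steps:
q(k) = 1 (q(k) = (2*k)/((2*k)) = (2*k)*(1/(2*k)) = 1)
23*(q(1) + 31) = 23*(1 + 31) = 23*32 = 736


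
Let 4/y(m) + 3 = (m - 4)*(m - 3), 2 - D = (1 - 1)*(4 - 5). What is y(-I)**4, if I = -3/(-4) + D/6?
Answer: 110075314176/42748699986001 ≈ 0.0025749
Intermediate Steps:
D = 2 (D = 2 - (1 - 1)*(4 - 5) = 2 - 0*(-1) = 2 - 1*0 = 2 + 0 = 2)
I = 13/12 (I = -3/(-4) + 2/6 = -3*(-1/4) + 2*(1/6) = 3/4 + 1/3 = 13/12 ≈ 1.0833)
y(m) = 4/(-3 + (-4 + m)*(-3 + m)) (y(m) = 4/(-3 + (m - 4)*(m - 3)) = 4/(-3 + (-4 + m)*(-3 + m)))
y(-I)**4 = (4/(9 + (-1*13/12)**2 - (-7)*13/12))**4 = (4/(9 + (-13/12)**2 - 7*(-13/12)))**4 = (4/(9 + 169/144 + 91/12))**4 = (4/(2557/144))**4 = (4*(144/2557))**4 = (576/2557)**4 = 110075314176/42748699986001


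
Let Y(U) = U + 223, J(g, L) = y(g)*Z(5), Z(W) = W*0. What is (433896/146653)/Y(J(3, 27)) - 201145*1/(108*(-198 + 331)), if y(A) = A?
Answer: -938848137373/67107826188 ≈ -13.990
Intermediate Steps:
Z(W) = 0
J(g, L) = 0 (J(g, L) = g*0 = 0)
Y(U) = 223 + U
(433896/146653)/Y(J(3, 27)) - 201145*1/(108*(-198 + 331)) = (433896/146653)/(223 + 0) - 201145*1/(108*(-198 + 331)) = (433896*(1/146653))/223 - 201145/(108*133) = (433896/146653)*(1/223) - 201145/14364 = 433896/32703619 - 201145*1/14364 = 433896/32703619 - 28735/2052 = -938848137373/67107826188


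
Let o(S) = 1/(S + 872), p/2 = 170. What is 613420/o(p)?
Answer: 743465040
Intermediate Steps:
p = 340 (p = 2*170 = 340)
o(S) = 1/(872 + S)
613420/o(p) = 613420/(1/(872 + 340)) = 613420/(1/1212) = 613420*1212 = 743465040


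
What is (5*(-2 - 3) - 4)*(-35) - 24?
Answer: 991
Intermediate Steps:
(5*(-2 - 3) - 4)*(-35) - 24 = (5*(-5) - 4)*(-35) - 24 = (-25 - 4)*(-35) - 24 = -29*(-35) - 24 = 1015 - 24 = 991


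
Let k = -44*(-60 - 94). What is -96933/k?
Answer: -96933/6776 ≈ -14.305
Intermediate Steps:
k = 6776 (k = -44*(-154) = 6776)
-96933/k = -96933/6776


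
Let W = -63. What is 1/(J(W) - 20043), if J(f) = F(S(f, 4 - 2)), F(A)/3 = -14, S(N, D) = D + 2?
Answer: -1/20085 ≈ -4.9788e-5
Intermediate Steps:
S(N, D) = 2 + D
F(A) = -42 (F(A) = 3*(-14) = -42)
J(f) = -42
1/(J(W) - 20043) = 1/(-42 - 20043) = 1/(-20085) = -1/20085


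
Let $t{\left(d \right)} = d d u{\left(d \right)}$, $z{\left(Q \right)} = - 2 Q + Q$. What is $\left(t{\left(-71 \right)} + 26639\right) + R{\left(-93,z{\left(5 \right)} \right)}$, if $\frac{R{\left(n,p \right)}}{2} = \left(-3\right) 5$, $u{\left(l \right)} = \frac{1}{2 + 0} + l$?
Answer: $- \frac{657563}{2} \approx -3.2878 \cdot 10^{5}$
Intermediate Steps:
$z{\left(Q \right)} = - Q$
$u{\left(l \right)} = \frac{1}{2} + l$
$t{\left(d \right)} = d^{2} \left(\frac{1}{2} + d\right)$ ($t{\left(d \right)} = d d \left(\frac{1}{2} + d\right) = d^{2} \left(\frac{1}{2} + d\right)$)
$R{\left(n,p \right)} = -30$ ($R{\left(n,p \right)} = 2 \left(\left(-3\right) 5\right) = 2 \left(-15\right) = -30$)
$\left(t{\left(-71 \right)} + 26639\right) + R{\left(-93,z{\left(5 \right)} \right)} = \left(\left(-71\right)^{2} \left(\frac{1}{2} - 71\right) + 26639\right) - 30 = \left(5041 \left(- \frac{141}{2}\right) + 26639\right) - 30 = \left(- \frac{710781}{2} + 26639\right) - 30 = - \frac{657503}{2} - 30 = - \frac{657563}{2}$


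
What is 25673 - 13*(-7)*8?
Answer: 26401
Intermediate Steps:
25673 - 13*(-7)*8 = 25673 + 91*8 = 25673 + 728 = 26401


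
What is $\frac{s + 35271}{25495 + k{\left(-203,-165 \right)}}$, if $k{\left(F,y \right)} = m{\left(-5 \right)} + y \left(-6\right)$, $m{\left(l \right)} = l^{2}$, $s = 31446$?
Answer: $\frac{66717}{26510} \approx 2.5167$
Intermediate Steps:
$k{\left(F,y \right)} = 25 - 6 y$ ($k{\left(F,y \right)} = \left(-5\right)^{2} + y \left(-6\right) = 25 - 6 y$)
$\frac{s + 35271}{25495 + k{\left(-203,-165 \right)}} = \frac{31446 + 35271}{25495 + \left(25 - -990\right)} = \frac{66717}{25495 + \left(25 + 990\right)} = \frac{66717}{25495 + 1015} = \frac{66717}{26510}$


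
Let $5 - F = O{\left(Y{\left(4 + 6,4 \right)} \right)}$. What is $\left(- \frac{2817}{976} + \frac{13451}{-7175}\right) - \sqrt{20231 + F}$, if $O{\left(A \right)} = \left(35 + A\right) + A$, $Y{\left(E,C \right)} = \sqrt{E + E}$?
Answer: $- \frac{33340151}{7002800} - \sqrt{20201 - 4 \sqrt{5}} \approx -146.86$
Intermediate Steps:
$Y{\left(E,C \right)} = \sqrt{2} \sqrt{E}$ ($Y{\left(E,C \right)} = \sqrt{2 E} = \sqrt{2} \sqrt{E}$)
$O{\left(A \right)} = 35 + 2 A$
$F = -30 - 4 \sqrt{5}$ ($F = 5 - \left(35 + 2 \sqrt{2} \sqrt{4 + 6}\right) = 5 - \left(35 + 2 \sqrt{2} \sqrt{10}\right) = 5 - \left(35 + 2 \cdot 2 \sqrt{5}\right) = 5 - \left(35 + 4 \sqrt{5}\right) = -30 - 4 \sqrt{5} \approx -38.944$)
$\left(- \frac{2817}{976} + \frac{13451}{-7175}\right) - \sqrt{20231 + F} = \left(- \frac{2817}{976} + \frac{13451}{-7175}\right) - \sqrt{20231 - \left(30 + 4 \sqrt{5}\right)} = \left(\left(-2817\right) \frac{1}{976} + 13451 \left(- \frac{1}{7175}\right)\right) - \sqrt{20201 - 4 \sqrt{5}} = \left(- \frac{2817}{976} - \frac{13451}{7175}\right) - \sqrt{20201 - 4 \sqrt{5}} = - \frac{33340151}{7002800} - \sqrt{20201 - 4 \sqrt{5}}$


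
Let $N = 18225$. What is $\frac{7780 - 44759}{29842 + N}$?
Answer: $- \frac{36979}{48067} \approx -0.76932$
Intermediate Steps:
$\frac{7780 - 44759}{29842 + N} = \frac{7780 - 44759}{29842 + 18225} = - \frac{36979}{48067}$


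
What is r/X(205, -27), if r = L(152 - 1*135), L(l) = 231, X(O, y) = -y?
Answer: 77/9 ≈ 8.5556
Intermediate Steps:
r = 231
r/X(205, -27) = 231/((-1*(-27))) = 231/27 = 231*(1/27) = 77/9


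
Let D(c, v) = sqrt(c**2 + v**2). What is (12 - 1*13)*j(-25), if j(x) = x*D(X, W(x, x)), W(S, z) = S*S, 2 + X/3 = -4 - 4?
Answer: 125*sqrt(15661) ≈ 15643.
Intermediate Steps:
X = -30 (X = -6 + 3*(-4 - 4) = -6 + 3*(-8) = -6 - 24 = -30)
W(S, z) = S**2
j(x) = x*sqrt(900 + x**4) (j(x) = x*sqrt((-30)**2 + (x**2)**2) = x*sqrt(900 + x**4))
(12 - 1*13)*j(-25) = (12 - 1*13)*(-25*sqrt(900 + (-25)**4)) = (12 - 13)*(-25*sqrt(900 + 390625)) = -(-25)*sqrt(391525) = -(-25)*5*sqrt(15661) = -(-125)*sqrt(15661) = 125*sqrt(15661)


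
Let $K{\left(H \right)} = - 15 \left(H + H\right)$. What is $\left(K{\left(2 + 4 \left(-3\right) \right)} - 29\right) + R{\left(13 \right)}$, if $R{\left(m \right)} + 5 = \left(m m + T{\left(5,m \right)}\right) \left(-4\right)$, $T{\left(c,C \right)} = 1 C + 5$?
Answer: $-482$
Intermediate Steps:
$T{\left(c,C \right)} = 5 + C$ ($T{\left(c,C \right)} = C + 5 = 5 + C$)
$K{\left(H \right)} = - 30 H$ ($K{\left(H \right)} = - 15 \cdot 2 H = - 30 H$)
$R{\left(m \right)} = -25 - 4 m - 4 m^{2}$ ($R{\left(m \right)} = -5 + \left(m m + \left(5 + m\right)\right) \left(-4\right) = -5 + \left(m^{2} + \left(5 + m\right)\right) \left(-4\right) = -5 + \left(5 + m + m^{2}\right) \left(-4\right) = -5 - \left(20 + 4 m + 4 m^{2}\right) = -25 - 4 m - 4 m^{2}$)
$\left(K{\left(2 + 4 \left(-3\right) \right)} - 29\right) + R{\left(13 \right)} = \left(- 30 \left(2 + 4 \left(-3\right)\right) - 29\right) - \left(77 + 676\right) = \left(- 30 \left(2 - 12\right) - 29\right) - 753 = \left(\left(-30\right) \left(-10\right) - 29\right) - 753 = \left(300 - 29\right) - 753 = 271 - 753 = -482$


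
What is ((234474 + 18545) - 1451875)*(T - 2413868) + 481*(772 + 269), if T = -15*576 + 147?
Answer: 2904062519737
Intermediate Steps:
T = -8493 (T = -8640 + 147 = -8493)
((234474 + 18545) - 1451875)*(T - 2413868) + 481*(772 + 269) = ((234474 + 18545) - 1451875)*(-8493 - 2413868) + 481*(772 + 269) = (253019 - 1451875)*(-2422361) + 481*1041 = -1198856*(-2422361) + 500721 = 2904062019016 + 500721 = 2904062519737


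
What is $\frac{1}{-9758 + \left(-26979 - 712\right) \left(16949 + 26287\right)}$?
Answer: $- \frac{1}{1197257834} \approx -8.3524 \cdot 10^{-10}$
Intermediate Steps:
$\frac{1}{-9758 + \left(-26979 - 712\right) \left(16949 + 26287\right)} = \frac{1}{-9758 - 1197248076} = \frac{1}{-1197257834} = - \frac{1}{1197257834}$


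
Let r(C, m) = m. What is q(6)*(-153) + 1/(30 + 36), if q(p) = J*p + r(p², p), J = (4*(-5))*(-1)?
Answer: -1272347/66 ≈ -19278.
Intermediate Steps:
J = 20 (J = -20*(-1) = 20)
q(p) = 21*p (q(p) = 20*p + p = 21*p)
q(6)*(-153) + 1/(30 + 36) = (21*6)*(-153) + 1/(30 + 36) = 126*(-153) + 1/66 = -19278 + 1/66 = -1272347/66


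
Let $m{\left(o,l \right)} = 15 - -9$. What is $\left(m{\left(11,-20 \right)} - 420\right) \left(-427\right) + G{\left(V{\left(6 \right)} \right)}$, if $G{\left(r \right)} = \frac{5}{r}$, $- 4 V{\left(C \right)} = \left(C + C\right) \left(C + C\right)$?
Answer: $\frac{6087307}{36} \approx 1.6909 \cdot 10^{5}$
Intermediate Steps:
$m{\left(o,l \right)} = 24$ ($m{\left(o,l \right)} = 15 + 9 = 24$)
$V{\left(C \right)} = - C^{2}$ ($V{\left(C \right)} = - \frac{\left(C + C\right) \left(C + C\right)}{4} = - \frac{2 C 2 C}{4} = - \frac{4 C^{2}}{4} = - C^{2}$)
$\left(m{\left(11,-20 \right)} - 420\right) \left(-427\right) + G{\left(V{\left(6 \right)} \right)} = \left(24 - 420\right) \left(-427\right) + \frac{5}{\left(-1\right) 6^{2}} = \left(-396\right) \left(-427\right) + \frac{5}{\left(-1\right) 36} = 169092 + \frac{5}{-36} = 169092 + 5 \left(- \frac{1}{36}\right) = 169092 - \frac{5}{36} = \frac{6087307}{36}$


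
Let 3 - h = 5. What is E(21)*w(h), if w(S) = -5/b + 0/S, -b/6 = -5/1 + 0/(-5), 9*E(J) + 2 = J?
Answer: -19/54 ≈ -0.35185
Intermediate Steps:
h = -2 (h = 3 - 1*5 = 3 - 5 = -2)
E(J) = -2/9 + J/9
b = 30 (b = -6*(-5/1 + 0/(-5)) = -6*(-5*1 + 0*(-⅕)) = -6*(-5 + 0) = -6*(-5) = 30)
w(S) = -⅙ (w(S) = -5/30 + 0/S = -5*1/30 + 0 = -⅙ + 0 = -⅙)
E(21)*w(h) = (-2/9 + (⅑)*21)*(-⅙) = (-2/9 + 7/3)*(-⅙) = (19/9)*(-⅙) = -19/54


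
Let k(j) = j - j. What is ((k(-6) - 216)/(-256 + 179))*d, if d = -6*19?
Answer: -24624/77 ≈ -319.79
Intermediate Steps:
k(j) = 0
d = -114
((k(-6) - 216)/(-256 + 179))*d = ((0 - 216)/(-256 + 179))*(-114) = -216/(-77)*(-114) = -216*(-1/77)*(-114) = (216/77)*(-114) = -24624/77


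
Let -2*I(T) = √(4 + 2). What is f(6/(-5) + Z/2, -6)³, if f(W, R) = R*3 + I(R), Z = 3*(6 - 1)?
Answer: -(36 + √6)³/8 ≈ -7105.3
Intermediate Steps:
Z = 15 (Z = 3*5 = 15)
I(T) = -√6/2 (I(T) = -√(4 + 2)/2 = -√6/2)
f(W, R) = 3*R - √6/2 (f(W, R) = R*3 - √6/2 = 3*R - √6/2)
f(6/(-5) + Z/2, -6)³ = (3*(-6) - √6/2)³ = (-18 - √6/2)³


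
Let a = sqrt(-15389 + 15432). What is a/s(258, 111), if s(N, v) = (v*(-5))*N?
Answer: -sqrt(43)/143190 ≈ -4.5795e-5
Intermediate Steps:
s(N, v) = -5*N*v (s(N, v) = (-5*v)*N = -5*N*v)
a = sqrt(43) ≈ 6.5574
a/s(258, 111) = sqrt(43)/((-5*258*111)) = sqrt(43)/(-143190) = sqrt(43)*(-1/143190) = -sqrt(43)/143190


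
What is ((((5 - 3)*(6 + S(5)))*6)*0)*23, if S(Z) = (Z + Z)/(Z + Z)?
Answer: 0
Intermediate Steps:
S(Z) = 1 (S(Z) = (2*Z)/((2*Z)) = (2*Z)*(1/(2*Z)) = 1)
((((5 - 3)*(6 + S(5)))*6)*0)*23 = ((((5 - 3)*(6 + 1))*6)*0)*23 = (((2*7)*6)*0)*23 = ((14*6)*0)*23 = (84*0)*23 = 0*23 = 0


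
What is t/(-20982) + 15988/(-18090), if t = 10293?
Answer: -86943431/63260730 ≈ -1.3744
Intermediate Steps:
t/(-20982) + 15988/(-18090) = 10293/(-20982) + 15988/(-18090) = 10293*(-1/20982) + 15988*(-1/18090) = -3431/6994 - 7994/9045 = -86943431/63260730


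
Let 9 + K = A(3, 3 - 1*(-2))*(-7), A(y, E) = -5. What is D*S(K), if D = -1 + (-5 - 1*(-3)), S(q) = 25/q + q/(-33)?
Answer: -149/286 ≈ -0.52098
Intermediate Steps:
K = 26 (K = -9 - 5*(-7) = -9 + 35 = 26)
S(q) = 25/q - q/33 (S(q) = 25/q + q*(-1/33) = 25/q - q/33)
D = -3 (D = -1 + (-5 + 3) = -1 - 2 = -3)
D*S(K) = -3*(25/26 - 1/33*26) = -3*(25*(1/26) - 26/33) = -3*(25/26 - 26/33) = -3*149/858 = -149/286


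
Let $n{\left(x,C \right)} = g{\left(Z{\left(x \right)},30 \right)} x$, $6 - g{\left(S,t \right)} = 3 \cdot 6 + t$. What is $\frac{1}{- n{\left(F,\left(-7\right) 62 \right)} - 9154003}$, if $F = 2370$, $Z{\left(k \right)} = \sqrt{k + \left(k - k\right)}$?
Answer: $- \frac{1}{9054463} \approx -1.1044 \cdot 10^{-7}$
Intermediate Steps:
$Z{\left(k \right)} = \sqrt{k}$ ($Z{\left(k \right)} = \sqrt{k + 0} = \sqrt{k}$)
$g{\left(S,t \right)} = -12 - t$ ($g{\left(S,t \right)} = 6 - \left(3 \cdot 6 + t\right) = 6 - \left(18 + t\right) = -12 - t$)
$n{\left(x,C \right)} = - 42 x$ ($n{\left(x,C \right)} = \left(-12 - 30\right) x = - 42 x$)
$\frac{1}{- n{\left(F,\left(-7\right) 62 \right)} - 9154003} = \frac{1}{- \left(-42\right) 2370 - 9154003} = \frac{1}{\left(-1\right) \left(-99540\right) - 9154003} = \frac{1}{99540 - 9154003} = \frac{1}{-9054463} = - \frac{1}{9054463}$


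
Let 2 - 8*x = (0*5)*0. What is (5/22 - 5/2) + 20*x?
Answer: 30/11 ≈ 2.7273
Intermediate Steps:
x = ¼ (x = ¼ - 0*5*0/8 = ¼ - 0*0 = ¼ - ⅛*0 = ¼ + 0 = ¼ ≈ 0.25000)
(5/22 - 5/2) + 20*x = (5/22 - 5/2) + 20*(¼) = (5*(1/22) - 5*½) + 5 = (5/22 - 5/2) + 5 = -25/11 + 5 = 30/11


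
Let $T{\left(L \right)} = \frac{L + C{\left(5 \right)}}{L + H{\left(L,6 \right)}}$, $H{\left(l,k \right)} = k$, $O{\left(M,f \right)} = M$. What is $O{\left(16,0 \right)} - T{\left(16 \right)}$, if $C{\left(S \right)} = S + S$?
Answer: $\frac{163}{11} \approx 14.818$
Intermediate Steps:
$C{\left(S \right)} = 2 S$
$T{\left(L \right)} = \frac{10 + L}{6 + L}$ ($T{\left(L \right)} = \frac{L + 2 \cdot 5}{L + 6} = \frac{L + 10}{6 + L} = \frac{10 + L}{6 + L}$)
$O{\left(16,0 \right)} - T{\left(16 \right)} = 16 - \frac{10 + 16}{6 + 16} = 16 - \frac{1}{22} \cdot 26 = 16 - \frac{13}{11} = \frac{163}{11}$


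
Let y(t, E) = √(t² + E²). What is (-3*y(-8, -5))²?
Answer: 801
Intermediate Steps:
y(t, E) = √(E² + t²)
(-3*y(-8, -5))² = (-3*√((-5)² + (-8)²))² = (-3*√(25 + 64))² = (-3*√89)² = 801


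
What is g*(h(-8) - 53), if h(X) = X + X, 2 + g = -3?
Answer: 345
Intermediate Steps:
g = -5 (g = -2 - 3 = -5)
h(X) = 2*X
g*(h(-8) - 53) = -5*(2*(-8) - 53) = -5*(-16 - 53) = -5*(-69) = 345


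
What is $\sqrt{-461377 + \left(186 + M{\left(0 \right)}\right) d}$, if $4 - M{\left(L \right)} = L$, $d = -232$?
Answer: $i \sqrt{505457} \approx 710.96 i$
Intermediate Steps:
$M{\left(L \right)} = 4 - L$
$\sqrt{-461377 + \left(186 + M{\left(0 \right)}\right) d} = \sqrt{-461377 + \left(186 + \left(4 - 0\right)\right) \left(-232\right)} = \sqrt{-461377 + \left(186 + \left(4 + 0\right)\right) \left(-232\right)} = \sqrt{-461377 + \left(186 + 4\right) \left(-232\right)} = \sqrt{-461377 + 190 \left(-232\right)} = \sqrt{-461377 - 44080} = \sqrt{-505457} = i \sqrt{505457}$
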